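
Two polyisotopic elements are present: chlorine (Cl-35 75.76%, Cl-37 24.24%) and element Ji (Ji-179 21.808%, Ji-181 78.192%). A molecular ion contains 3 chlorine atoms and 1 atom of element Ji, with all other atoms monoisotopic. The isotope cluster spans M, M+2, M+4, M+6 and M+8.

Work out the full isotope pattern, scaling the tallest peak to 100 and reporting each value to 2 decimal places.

Chlorine pattern (n=3): 0.4348304 : 0.41738208 : 0.13354464 : 0.01424288
Element Ji pattern (n=1): 0.21808 : 0.78192
Convolve the two distributions (both contribute in 2-u steps):
  M: 0.4348304×0.21808 = 0.094828
  M+2: 0.4348304×0.78192 + 0.41738208×0.21808 = 0.431025
  M+4: 0.41738208×0.78192 + 0.13354464×0.21808 = 0.355483
  M+6: 0.13354464×0.78192 + 0.01424288×0.21808 = 0.107527
  M+8: 0.01424288×0.78192 = 0.011137
Scale to base peak (0.431025) = 100: 22.00 : 100.00 : 82.47 : 24.95 : 2.58

22.00 : 100.00 : 82.47 : 24.95 : 2.58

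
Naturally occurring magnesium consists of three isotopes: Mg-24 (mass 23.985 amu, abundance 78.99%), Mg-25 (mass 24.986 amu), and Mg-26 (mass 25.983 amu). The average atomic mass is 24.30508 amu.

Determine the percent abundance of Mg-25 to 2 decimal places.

10.00%

Let x and y be the fractions of Mg-25 and Mg-26. Then x + y = 1 − 0.7899 = 0.2101 and 24.986x + 25.983y = 24.30508 − 0.7899×23.985 = 5.3593285.
Substituting: 24.986x + 25.983(0.2101 − x) = 5.3593285
(24.986 − 25.983)x = -0.0996998  ⇒  x = 0.10000, y = 0.11010
Mg-25: 10.00%, Mg-26: 11.01%.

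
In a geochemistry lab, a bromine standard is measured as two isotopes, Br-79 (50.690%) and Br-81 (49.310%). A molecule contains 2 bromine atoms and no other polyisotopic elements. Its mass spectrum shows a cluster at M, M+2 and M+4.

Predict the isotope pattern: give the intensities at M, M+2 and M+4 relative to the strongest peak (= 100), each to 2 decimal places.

51.40 : 100.00 : 48.64

Each Br atom is independently Br-79 (p = 0.50690) or Br-81 (q = 0.49310); the cluster is the binomial expansion (p + q)^2.
P(M) = 0.50690^2 = 0.256948
P(M+2) = 2 × 0.50690^1 × 0.49310^1 = 0.499905
P(M+4) = 0.49310^2 = 0.243148
The M+2 peak is largest (0.499905); scaling to 100 gives 51.40 : 100.00 : 48.64.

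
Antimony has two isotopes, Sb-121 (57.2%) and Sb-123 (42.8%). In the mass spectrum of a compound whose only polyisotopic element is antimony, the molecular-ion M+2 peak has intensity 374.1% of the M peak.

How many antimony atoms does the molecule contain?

5

With n Sb atoms, P(M+2)/P(M) = C(n,1)·p^(n−1)q / p^n = n·q/p = n · 0.428/0.572.
n = 3.741 × 0.572/0.428 = 5.00 ≈ 5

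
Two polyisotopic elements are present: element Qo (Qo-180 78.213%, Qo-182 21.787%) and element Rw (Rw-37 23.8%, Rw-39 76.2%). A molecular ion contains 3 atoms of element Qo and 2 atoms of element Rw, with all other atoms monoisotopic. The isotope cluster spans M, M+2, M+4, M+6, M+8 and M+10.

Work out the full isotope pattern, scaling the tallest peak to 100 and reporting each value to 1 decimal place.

6.3 : 45.7 : 100.0 : 63.6 : 15.9 : 1.4

Element Qo pattern (n=3): 0.4784503 : 0.3998311 : 0.11137688 : 0.01034171
Element Rw pattern (n=2): 0.056644 : 0.362712 : 0.580644
Convolve the two distributions (both contribute in 2-u steps):
  M: 0.4784503×0.056644 = 0.027101
  M+2: 0.4784503×0.362712 + 0.3998311×0.056644 = 0.196188
  M+4: 0.4784503×0.580644 + 0.3998311×0.362712 + 0.11137688×0.056644 = 0.429142
  M+6: 0.3998311×0.580644 + 0.11137688×0.362712 + 0.01034171×0.056644 = 0.273143
  M+8: 0.11137688×0.580644 + 0.01034171×0.362712 = 0.068421
  M+10: 0.01034171×0.580644 = 0.006005
Scale to base peak (0.429142) = 100: 6.3 : 45.7 : 100.0 : 63.6 : 15.9 : 1.4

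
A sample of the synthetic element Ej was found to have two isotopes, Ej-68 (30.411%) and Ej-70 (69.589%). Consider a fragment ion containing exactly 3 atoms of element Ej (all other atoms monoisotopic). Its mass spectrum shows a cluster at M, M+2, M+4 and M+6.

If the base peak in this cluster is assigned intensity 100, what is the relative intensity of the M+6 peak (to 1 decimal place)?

Term probabilities: M 0.0281, M+2 0.1931, M+4 0.4418, M+6 0.3370. Base peak = M+4.
P(M+4) = C(3,2) × 0.30411^1 × 0.69589^2 = 3 × 0.30411 × 0.48426289 = 0.441808 (base)
P(M+6) = C(3,3) × 0.30411^0 × 0.69589^3 = 1 × 1.0000 × 0.3369937 = 0.336994
Relative intensity = 0.336994 / 0.441808 × 100 = 76.3

76.3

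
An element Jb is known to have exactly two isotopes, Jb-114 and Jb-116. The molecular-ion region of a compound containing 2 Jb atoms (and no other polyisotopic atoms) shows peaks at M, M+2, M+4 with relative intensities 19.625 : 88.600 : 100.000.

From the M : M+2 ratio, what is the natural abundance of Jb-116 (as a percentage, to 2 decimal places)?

69.30%

Write p for the Jb-114 fraction. I(M+2)/I(M) = [C(2,1)·p^1·(1−p)] / p^2 = 2·(1−p)/p = 88.600/19.625 = 4.5146
(1−p)/p = 4.5146/2 = 2.2573  ⇒  p = 1/(1 + 2.2573) = 0.3070
Jb-114: 30.70%, Jb-116: 69.30%.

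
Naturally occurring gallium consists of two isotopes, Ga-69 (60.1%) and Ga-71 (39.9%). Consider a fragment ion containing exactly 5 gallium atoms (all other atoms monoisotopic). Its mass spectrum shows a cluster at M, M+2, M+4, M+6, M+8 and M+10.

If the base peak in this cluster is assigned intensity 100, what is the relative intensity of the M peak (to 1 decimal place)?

Binomial terms of (0.601 + 0.399)^5: M 0.0784, M+2 0.2603, M+4 0.3456, M+6 0.2294, M+8 0.0762, M+10 0.0101 → M+4 is the base peak.
P(M+4) = C(5,2) × 0.601^3 × 0.399^2 = 10 × 0.2170818 × 0.159201 = 0.345596 (base)
P(M) = C(5,0) × 0.601^5 × 0.399^0 = 1 × 0.07841016 × 1.0000 = 0.078410
Relative intensity = 0.078410 / 0.345596 × 100 = 22.7

22.7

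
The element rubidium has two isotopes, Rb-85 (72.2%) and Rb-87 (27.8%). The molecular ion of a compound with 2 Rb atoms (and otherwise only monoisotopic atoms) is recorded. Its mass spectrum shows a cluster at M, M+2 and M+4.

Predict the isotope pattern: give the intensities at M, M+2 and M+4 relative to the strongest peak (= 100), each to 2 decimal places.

100.00 : 77.01 : 14.83

Expanding (0.722 + 0.278)^2:
P(M) = 0.722^2 = 0.521284
P(M+2) = 2 × 0.722^1 × 0.278^1 = 0.401432
P(M+4) = 0.278^2 = 0.077284
The M peak is largest (0.521284); scaling to 100 gives 100.00 : 77.01 : 14.83.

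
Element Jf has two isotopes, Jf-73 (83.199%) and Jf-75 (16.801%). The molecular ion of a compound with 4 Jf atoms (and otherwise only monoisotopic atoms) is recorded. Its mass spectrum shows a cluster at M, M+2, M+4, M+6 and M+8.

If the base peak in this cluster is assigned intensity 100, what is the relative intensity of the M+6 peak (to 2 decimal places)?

(0.83199 + 0.16801)^4 gives M 0.4792, M+2 0.3870, M+4 0.1172, M+6 0.0158, M+8 0.0008; the largest is M.
P(M) = C(4,0) × 0.83199^4 × 0.16801^0 = 1 × 0.47915103 × 1.0000 = 0.479151 (base)
P(M+6) = C(4,3) × 0.83199^1 × 0.16801^3 = 4 × 0.83199 × 0.00474248 = 0.015783
Relative intensity = 0.015783 / 0.479151 × 100 = 3.29

3.29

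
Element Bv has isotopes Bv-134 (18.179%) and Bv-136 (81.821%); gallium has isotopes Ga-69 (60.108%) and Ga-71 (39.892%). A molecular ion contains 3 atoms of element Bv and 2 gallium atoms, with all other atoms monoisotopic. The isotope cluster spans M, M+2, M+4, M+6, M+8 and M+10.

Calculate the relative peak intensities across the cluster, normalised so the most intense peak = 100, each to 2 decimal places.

Element Bv pattern (n=3): 0.00600772 : 0.08111964 : 0.36510755 : 0.54776509
Gallium pattern (n=2): 0.36129717 : 0.47956567 : 0.15913717
Convolve the two distributions (both contribute in 2-u steps):
  M: 0.00600772×0.36129717 = 0.002171
  M+2: 0.00600772×0.47956567 + 0.08111964×0.36129717 = 0.032189
  M+4: 0.00600772×0.15913717 + 0.08111964×0.47956567 + 0.36510755×0.36129717 = 0.171771
  M+6: 0.08111964×0.15913717 + 0.36510755×0.47956567 + 0.54776509×0.36129717 = 0.385908
  M+8: 0.36510755×0.15913717 + 0.54776509×0.47956567 = 0.320792
  M+10: 0.54776509×0.15913717 = 0.087170
Scale to base peak (0.385908) = 100: 0.56 : 8.34 : 44.51 : 100.00 : 83.13 : 22.59

0.56 : 8.34 : 44.51 : 100.00 : 83.13 : 22.59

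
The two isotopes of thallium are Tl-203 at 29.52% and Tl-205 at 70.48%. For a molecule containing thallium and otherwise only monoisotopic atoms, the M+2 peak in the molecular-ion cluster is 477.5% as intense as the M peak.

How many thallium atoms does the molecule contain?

For n independent Tl atoms, I(M+2)/I(M) = n · (abundance Tl-205) / (abundance Tl-203) = n · 0.7048/0.2952.
n = 4.775 × 0.2952/0.7048 = 2.00 ≈ 2

2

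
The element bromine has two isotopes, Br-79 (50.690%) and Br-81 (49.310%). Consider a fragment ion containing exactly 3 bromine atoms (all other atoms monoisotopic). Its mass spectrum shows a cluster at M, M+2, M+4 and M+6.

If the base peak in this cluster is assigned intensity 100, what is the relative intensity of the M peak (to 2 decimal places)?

Term probabilities: M 0.1302, M+2 0.3801, M+4 0.3698, M+6 0.1199. Base peak = M+2.
P(M+2) = C(3,1) × 0.50690^2 × 0.49310^1 = 3 × 0.25694761 × 0.4931 = 0.380103 (base)
P(M) = C(3,0) × 0.50690^3 × 0.49310^0 = 1 × 0.13024674 × 1.0000 = 0.130247
Relative intensity = 0.130247 / 0.380103 × 100 = 34.27

34.27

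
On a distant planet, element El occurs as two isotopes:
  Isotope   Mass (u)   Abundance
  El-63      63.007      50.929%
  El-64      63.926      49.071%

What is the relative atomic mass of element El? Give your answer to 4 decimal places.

The abundance-weighted mean is 0.50929 × 63.007 + 0.49071 × 63.926
= 32.08884 + 31.36913 = 63.45797 u

63.4580 u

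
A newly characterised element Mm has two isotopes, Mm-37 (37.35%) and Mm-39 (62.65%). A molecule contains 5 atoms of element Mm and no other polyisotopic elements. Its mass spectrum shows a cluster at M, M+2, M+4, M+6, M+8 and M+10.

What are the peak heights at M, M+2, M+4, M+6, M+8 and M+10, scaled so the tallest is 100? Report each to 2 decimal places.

2.12 : 17.77 : 59.62 : 100.00 : 83.87 : 28.14

Each Mm atom is independently Mm-37 (p = 0.3735) or Mm-39 (q = 0.6265); the cluster is the binomial expansion (p + q)^5.
P(M) = 0.3735^5 = 0.007269
P(M+2) = 5 × 0.3735^4 × 0.6265^1 = 0.060961
P(M+4) = 10 × 0.3735^3 × 0.6265^2 = 0.204510
P(M+6) = 10 × 0.3735^2 × 0.6265^3 = 0.343040
P(M+8) = 5 × 0.3735^1 × 0.6265^4 = 0.287703
P(M+10) = 0.6265^5 = 0.096517
The M+6 peak is largest (0.343040); scaling to 100 gives 2.12 : 17.77 : 59.62 : 100.00 : 83.87 : 28.14.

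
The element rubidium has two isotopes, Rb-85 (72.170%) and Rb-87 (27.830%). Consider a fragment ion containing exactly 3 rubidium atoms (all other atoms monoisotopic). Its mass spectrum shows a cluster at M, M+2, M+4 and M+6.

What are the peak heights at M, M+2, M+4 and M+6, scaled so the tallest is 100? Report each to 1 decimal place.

86.4 : 100.0 : 38.6 : 5.0

The 3 Rb atoms are independent, so intensities follow the terms of (0.72170 + 0.27830)^3.
P(M) = 0.72170^3 = 0.375898
P(M+2) = 3 × 0.72170^2 × 0.27830^1 = 0.434858
P(M+4) = 3 × 0.72170^1 × 0.27830^2 = 0.167689
P(M+6) = 0.27830^3 = 0.021555
The M+2 peak is largest (0.434858); scaling to 100 gives 86.4 : 100.0 : 38.6 : 5.0.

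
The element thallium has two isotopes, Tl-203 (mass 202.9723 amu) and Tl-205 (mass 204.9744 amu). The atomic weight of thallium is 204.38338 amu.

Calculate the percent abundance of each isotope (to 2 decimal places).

With x = fraction of Tl-203 (so Tl-205 is 1 − x):
202.9723·x + 204.9744·(1 − x) = 204.38338
(202.9723 − 204.9744)·x = 204.38338 − 204.9744
x = -0.59102 / -2.0021 = 0.29520 → 29.52% Tl-203, 70.48% Tl-205.

Tl-203: 29.52%, Tl-205: 70.48%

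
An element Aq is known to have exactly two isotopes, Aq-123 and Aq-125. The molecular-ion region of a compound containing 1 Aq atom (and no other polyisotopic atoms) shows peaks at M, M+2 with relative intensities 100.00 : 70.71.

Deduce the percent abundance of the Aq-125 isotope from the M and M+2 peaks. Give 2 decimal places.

41.42%

If p is the fraction of Aq that is Aq-123, then I(M+2)/I(M) = [C(1,1)·p^0·(1−p)] / p^1 = 1·(1−p)/p = 70.71/100.00 = 0.7071
(1−p)/p = 0.7071/1 = 0.7071  ⇒  p = 1/(1 + 0.7071) = 0.5858
Aq-123: 58.58%, Aq-125: 41.42%.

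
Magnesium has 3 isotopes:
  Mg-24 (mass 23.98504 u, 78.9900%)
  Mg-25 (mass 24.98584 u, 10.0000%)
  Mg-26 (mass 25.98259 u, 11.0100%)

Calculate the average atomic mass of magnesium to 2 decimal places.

Average mass = Σ (abundance × isotope mass) = 0.789900 × 23.98504 + 0.100000 × 24.98584 + 0.110100 × 25.98259
= 18.945783 + 2.498584 + 2.860683 = 24.305050 u

24.31 u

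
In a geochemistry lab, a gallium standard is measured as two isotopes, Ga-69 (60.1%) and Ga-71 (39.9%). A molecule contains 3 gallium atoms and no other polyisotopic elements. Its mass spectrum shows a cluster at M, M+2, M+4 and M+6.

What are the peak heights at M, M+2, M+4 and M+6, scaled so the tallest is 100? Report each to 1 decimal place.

Each Ga atom is independently Ga-69 (p = 0.601) or Ga-71 (q = 0.399); the cluster is the binomial expansion (p + q)^3.
P(M) = 0.601^3 = 0.217082
P(M+2) = 3 × 0.601^2 × 0.399^1 = 0.432358
P(M+4) = 3 × 0.601^1 × 0.399^2 = 0.287039
P(M+6) = 0.399^3 = 0.063521
The M+2 peak is largest (0.432358); scaling to 100 gives 50.2 : 100.0 : 66.4 : 14.7.

50.2 : 100.0 : 66.4 : 14.7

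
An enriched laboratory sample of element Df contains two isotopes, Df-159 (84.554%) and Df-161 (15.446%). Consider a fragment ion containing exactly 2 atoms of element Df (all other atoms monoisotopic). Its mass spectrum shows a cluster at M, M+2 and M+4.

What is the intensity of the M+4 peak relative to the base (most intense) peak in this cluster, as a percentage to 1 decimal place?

Term probabilities: M 0.7149, M+2 0.2612, M+4 0.0239. Base peak = M.
P(M) = C(2,0) × 0.84554^2 × 0.15446^0 = 1 × 0.71493789 × 1.0000 = 0.714938 (base)
P(M+4) = C(2,2) × 0.84554^0 × 0.15446^2 = 1 × 1.0000 × 0.02385789 = 0.023858
Relative intensity = 0.023858 / 0.714938 × 100 = 3.3

3.3%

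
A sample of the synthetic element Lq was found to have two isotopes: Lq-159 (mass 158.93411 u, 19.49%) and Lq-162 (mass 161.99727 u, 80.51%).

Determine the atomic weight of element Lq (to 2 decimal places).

The abundance-weighted mean is 0.1949 × 158.93411 + 0.8051 × 161.99727
= 30.976258 + 130.424002 = 161.400260 u

161.40 u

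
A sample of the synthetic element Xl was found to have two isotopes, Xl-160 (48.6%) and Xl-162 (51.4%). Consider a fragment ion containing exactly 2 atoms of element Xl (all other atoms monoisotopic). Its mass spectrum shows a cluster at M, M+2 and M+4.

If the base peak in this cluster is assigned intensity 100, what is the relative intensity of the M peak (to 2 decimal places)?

47.28

(0.486 + 0.514)^2 gives M 0.2362, M+2 0.4996, M+4 0.2642; the largest is M+2.
P(M+2) = C(2,1) × 0.486^1 × 0.514^1 = 2 × 0.4860 × 0.5140 = 0.499608 (base)
P(M) = C(2,0) × 0.486^2 × 0.514^0 = 1 × 0.236196 × 1.0000 = 0.236196
Relative intensity = 0.236196 / 0.499608 × 100 = 47.28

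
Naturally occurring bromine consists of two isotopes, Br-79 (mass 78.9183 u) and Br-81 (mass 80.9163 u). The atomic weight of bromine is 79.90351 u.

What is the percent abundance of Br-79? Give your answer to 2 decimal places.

50.69%

With x = fraction of Br-79 (so Br-81 is 1 − x):
78.9183·x + 80.9163·(1 − x) = 79.90351
(78.9183 − 80.9163)·x = 79.90351 − 80.9163
x = -1.01279 / -1.9980 = 0.50690 → 50.69% Br-79, 49.31% Br-81.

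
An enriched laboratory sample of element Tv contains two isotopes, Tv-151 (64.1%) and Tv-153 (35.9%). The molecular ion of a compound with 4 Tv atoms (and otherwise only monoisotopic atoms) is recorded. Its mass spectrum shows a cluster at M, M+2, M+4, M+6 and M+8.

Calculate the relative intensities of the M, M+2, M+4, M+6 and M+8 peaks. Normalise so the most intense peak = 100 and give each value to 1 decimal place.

44.6 : 100.0 : 84.0 : 31.4 : 4.4

Expanding (0.641 + 0.359)^4:
P(M) = 0.641^4 = 0.168823
P(M+2) = 4 × 0.641^3 × 0.359^1 = 0.378206
P(M+4) = 6 × 0.641^2 × 0.359^2 = 0.317729
P(M+6) = 4 × 0.641^1 × 0.359^3 = 0.118632
P(M+8) = 0.359^4 = 0.016610
The M+2 peak is largest (0.378206); scaling to 100 gives 44.6 : 100.0 : 84.0 : 31.4 : 4.4.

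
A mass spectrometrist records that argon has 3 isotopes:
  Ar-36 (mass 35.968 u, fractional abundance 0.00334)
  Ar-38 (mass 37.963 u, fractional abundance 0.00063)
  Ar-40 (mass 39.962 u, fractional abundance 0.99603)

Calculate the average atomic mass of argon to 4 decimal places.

Ar = Σ fᵢ·mᵢ = 0.00334 × 35.968 + 0.00063 × 37.963 + 0.99603 × 39.962
= 0.12013 + 0.02392 + 39.80335 = 39.94740 u

39.9474 u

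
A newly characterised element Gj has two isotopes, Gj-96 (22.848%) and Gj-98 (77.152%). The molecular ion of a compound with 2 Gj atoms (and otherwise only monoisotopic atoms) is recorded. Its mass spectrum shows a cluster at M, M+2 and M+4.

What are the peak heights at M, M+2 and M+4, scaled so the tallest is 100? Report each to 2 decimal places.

The 2 Gj atoms are independent, so intensities follow the terms of (0.22848 + 0.77152)^2.
P(M) = 0.22848^2 = 0.052203
P(M+2) = 2 × 0.22848^1 × 0.77152^1 = 0.352554
P(M+4) = 0.77152^2 = 0.595243
The M+4 peak is largest (0.595243); scaling to 100 gives 8.77 : 59.23 : 100.00.

8.77 : 59.23 : 100.00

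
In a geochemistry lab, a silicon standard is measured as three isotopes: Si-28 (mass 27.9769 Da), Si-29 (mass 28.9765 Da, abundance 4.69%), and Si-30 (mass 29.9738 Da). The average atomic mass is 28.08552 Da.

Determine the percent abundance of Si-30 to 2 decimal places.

Let x and y be the fractions of Si-28 and Si-30. Then x + y = 1 − 0.0469 = 0.9531 and 27.9769x + 29.9738y = 28.08552 − 0.0469×28.9765 = 26.72652215.
Substituting: 27.9769x + 29.9738(0.9531 − x) = 26.72652215
(27.9769 − 29.9738)x = -1.84150663  ⇒  x = 0.92218, y = 0.03092
Si-28: 92.22%, Si-30: 3.09%.

3.09%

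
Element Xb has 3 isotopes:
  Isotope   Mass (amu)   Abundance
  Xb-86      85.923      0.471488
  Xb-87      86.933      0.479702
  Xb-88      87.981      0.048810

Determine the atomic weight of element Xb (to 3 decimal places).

The abundance-weighted mean is 0.471488 × 85.923 + 0.479702 × 86.933 + 0.048810 × 87.981
= 40.5117 + 41.7019 + 4.2944 = 86.5080 amu

86.508 amu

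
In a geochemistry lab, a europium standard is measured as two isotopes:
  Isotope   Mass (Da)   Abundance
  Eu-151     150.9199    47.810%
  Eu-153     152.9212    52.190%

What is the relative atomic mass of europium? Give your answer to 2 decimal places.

151.96 Da

Weight each isotope mass by its fractional abundance: 0.47810 × 150.9199 + 0.52190 × 152.9212
= 72.15480 + 79.80957 = 151.96437 Da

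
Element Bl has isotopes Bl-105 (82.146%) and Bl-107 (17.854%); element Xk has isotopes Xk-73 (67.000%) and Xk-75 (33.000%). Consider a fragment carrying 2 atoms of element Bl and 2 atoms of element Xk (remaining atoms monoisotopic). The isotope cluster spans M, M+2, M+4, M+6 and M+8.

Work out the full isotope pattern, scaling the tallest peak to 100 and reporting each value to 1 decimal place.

Element Bl pattern (n=2): 0.67479653 : 0.29332694 : 0.03187653
Element Xk pattern (n=2): 0.4489 : 0.4422 : 0.1089
Convolve the two distributions (both contribute in 2-u steps):
  M: 0.67479653×0.4489 = 0.302916
  M+2: 0.67479653×0.4422 + 0.29332694×0.4489 = 0.430069
  M+4: 0.67479653×0.1089 + 0.29332694×0.4422 + 0.03187653×0.4489 = 0.217504
  M+6: 0.29332694×0.1089 + 0.03187653×0.4422 = 0.046039
  M+8: 0.03187653×0.1089 = 0.003471
Scale to base peak (0.430069) = 100: 70.4 : 100.0 : 50.6 : 10.7 : 0.8

70.4 : 100.0 : 50.6 : 10.7 : 0.8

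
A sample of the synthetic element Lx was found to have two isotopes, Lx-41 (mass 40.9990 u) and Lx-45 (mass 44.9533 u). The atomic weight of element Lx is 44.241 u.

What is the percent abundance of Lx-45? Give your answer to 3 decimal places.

Writing the weighted mean with unknown fraction x of Lx-41:
40.9990·x + 44.9533·(1 − x) = 44.241
(40.9990 − 44.9533)·x = 44.241 − 44.9533
x = -0.7123 / -3.9543 = 0.18013 → 18.013% Lx-41, 81.987% Lx-45.

81.987%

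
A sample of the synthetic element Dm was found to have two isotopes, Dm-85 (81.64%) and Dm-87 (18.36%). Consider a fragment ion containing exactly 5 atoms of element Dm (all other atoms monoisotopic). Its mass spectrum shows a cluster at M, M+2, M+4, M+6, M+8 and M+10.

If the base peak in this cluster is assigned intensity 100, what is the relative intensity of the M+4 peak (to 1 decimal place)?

45.0

Term probabilities: M 0.3627, M+2 0.4078, M+4 0.1834, M+6 0.0413, M+8 0.0046, M+10 0.0002. Base peak = M+2.
P(M+2) = C(5,1) × 0.8164^4 × 0.1836^1 = 5 × 0.44423419 × 0.1836 = 0.407807 (base)
P(M+4) = C(5,2) × 0.8164^3 × 0.1836^2 = 10 × 0.54413791 × 0.03370896 = 0.183423
Relative intensity = 0.183423 / 0.407807 × 100 = 45.0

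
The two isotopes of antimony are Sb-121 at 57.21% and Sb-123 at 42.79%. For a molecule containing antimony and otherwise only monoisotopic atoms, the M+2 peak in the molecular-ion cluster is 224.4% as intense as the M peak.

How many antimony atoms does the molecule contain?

3

The M+2/M ratio from n Sb atoms is n · q/p = n · 0.4279/0.5721.
n = 2.244 × 0.5721/0.4279 = 3.00 ≈ 3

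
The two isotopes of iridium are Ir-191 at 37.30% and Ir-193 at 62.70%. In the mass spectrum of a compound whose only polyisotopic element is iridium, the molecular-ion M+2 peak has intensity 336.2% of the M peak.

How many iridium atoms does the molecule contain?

For n independent Ir atoms, I(M+2)/I(M) = n · (abundance Ir-193) / (abundance Ir-191) = n · 0.6270/0.3730.
n = 3.362 × 0.3730/0.6270 = 2.00 ≈ 2

2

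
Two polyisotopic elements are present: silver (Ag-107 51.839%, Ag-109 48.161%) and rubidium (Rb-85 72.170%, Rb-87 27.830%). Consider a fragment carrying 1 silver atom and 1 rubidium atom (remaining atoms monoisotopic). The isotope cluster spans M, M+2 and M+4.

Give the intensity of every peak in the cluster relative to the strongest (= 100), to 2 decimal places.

76.06 : 100.00 : 27.25

Silver pattern (n=1): 0.51839 : 0.48161
Rubidium pattern (n=1): 0.7217 : 0.2783
Convolve the two distributions (both contribute in 2-u steps):
  M: 0.51839×0.7217 = 0.374122
  M+2: 0.51839×0.2783 + 0.48161×0.7217 = 0.491846
  M+4: 0.48161×0.2783 = 0.134032
Scale to base peak (0.491846) = 100: 76.06 : 100.00 : 27.25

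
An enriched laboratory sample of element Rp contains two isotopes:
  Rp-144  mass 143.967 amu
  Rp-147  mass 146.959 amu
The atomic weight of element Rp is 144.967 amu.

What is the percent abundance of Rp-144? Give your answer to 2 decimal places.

66.58%

With x = fraction of Rp-144 (so Rp-147 is 1 − x):
143.967·x + 146.959·(1 − x) = 144.967
(143.967 − 146.959)·x = 144.967 − 146.959
x = -1.992 / -2.992 = 0.66578 → 66.58% Rp-144, 33.42% Rp-147.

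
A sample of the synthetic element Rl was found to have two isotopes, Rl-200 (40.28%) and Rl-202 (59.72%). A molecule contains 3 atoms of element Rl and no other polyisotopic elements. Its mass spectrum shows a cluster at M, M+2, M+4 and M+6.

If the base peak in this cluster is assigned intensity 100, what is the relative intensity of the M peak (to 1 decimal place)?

Binomial terms of (0.4028 + 0.5972)^3: M 0.0654, M+2 0.2907, M+4 0.4310, M+6 0.2130 → M+4 is the base peak.
P(M+4) = C(3,2) × 0.4028^1 × 0.5972^2 = 3 × 0.4028 × 0.35664784 = 0.430973 (base)
P(M) = C(3,0) × 0.4028^3 × 0.5972^0 = 1 × 0.06535343 × 1.0000 = 0.065353
Relative intensity = 0.065353 / 0.430973 × 100 = 15.2

15.2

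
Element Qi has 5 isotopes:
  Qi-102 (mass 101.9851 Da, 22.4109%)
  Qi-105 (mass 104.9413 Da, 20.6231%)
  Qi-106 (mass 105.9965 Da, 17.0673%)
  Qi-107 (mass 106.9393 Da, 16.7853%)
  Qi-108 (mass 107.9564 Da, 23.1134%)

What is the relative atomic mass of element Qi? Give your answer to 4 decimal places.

Ar = Σ fᵢ·mᵢ = 0.224109 × 101.9851 + 0.206231 × 104.9413 + 0.170673 × 105.9965 + 0.167853 × 106.9393 + 0.231134 × 107.9564
= 22.85578 + 21.64215 + 18.09074 + 17.95008 + 24.95239 = 105.49114 Da

105.4911 Da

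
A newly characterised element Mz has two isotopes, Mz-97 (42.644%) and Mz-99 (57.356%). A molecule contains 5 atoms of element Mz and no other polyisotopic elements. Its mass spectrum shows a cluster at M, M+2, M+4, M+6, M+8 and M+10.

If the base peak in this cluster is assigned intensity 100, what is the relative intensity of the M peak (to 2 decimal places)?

Binomial terms of (0.42644 + 0.57356)^5: M 0.0141, M+2 0.0948, M+4 0.2551, M+6 0.3431, M+8 0.2308, M+10 0.0621 → M+6 is the base peak.
P(M+6) = C(5,3) × 0.42644^2 × 0.57356^3 = 10 × 0.18185107 × 0.18868465 = 0.343125 (base)
P(M) = C(5,0) × 0.42644^5 × 0.57356^0 = 1 × 0.01410229 × 1.0000 = 0.014102
Relative intensity = 0.014102 / 0.343125 × 100 = 4.11

4.11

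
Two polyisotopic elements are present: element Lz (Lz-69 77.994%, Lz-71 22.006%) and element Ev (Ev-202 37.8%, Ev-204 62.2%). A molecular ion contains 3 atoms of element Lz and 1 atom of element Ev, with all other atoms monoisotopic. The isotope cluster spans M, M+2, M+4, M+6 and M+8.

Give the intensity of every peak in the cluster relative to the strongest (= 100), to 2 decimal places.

Element Lz pattern (n=3): 0.4744425 : 0.40159172 : 0.11330907 : 0.01065671
Element Ev pattern (n=1): 0.3780 : 0.6220
Convolve the two distributions (both contribute in 2-u steps):
  M: 0.4744425×0.3780 = 0.179339
  M+2: 0.4744425×0.6220 + 0.40159172×0.3780 = 0.446905
  M+4: 0.40159172×0.6220 + 0.11330907×0.3780 = 0.292621
  M+6: 0.11330907×0.6220 + 0.01065671×0.3780 = 0.074506
  M+8: 0.01065671×0.6220 = 0.006628
Scale to base peak (0.446905) = 100: 40.13 : 100.00 : 65.48 : 16.67 : 1.48

40.13 : 100.00 : 65.48 : 16.67 : 1.48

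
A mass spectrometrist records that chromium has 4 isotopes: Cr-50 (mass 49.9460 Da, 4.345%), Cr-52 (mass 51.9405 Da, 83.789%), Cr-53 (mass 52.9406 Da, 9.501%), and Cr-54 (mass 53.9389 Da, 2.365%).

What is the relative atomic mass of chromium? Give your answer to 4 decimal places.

51.9961 Da

Weight each isotope mass by its fractional abundance: 0.04345 × 49.9460 + 0.83789 × 51.9405 + 0.09501 × 52.9406 + 0.02365 × 53.9389
= 2.17015 + 43.52043 + 5.02989 + 1.27565 = 51.99612 Da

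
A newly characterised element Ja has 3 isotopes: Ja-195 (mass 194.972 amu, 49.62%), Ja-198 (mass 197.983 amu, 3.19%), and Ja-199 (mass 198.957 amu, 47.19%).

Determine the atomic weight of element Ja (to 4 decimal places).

196.9486 amu

Average mass = Σ (abundance × isotope mass) = 0.4962 × 194.972 + 0.0319 × 197.983 + 0.4719 × 198.957
= 96.74511 + 6.31566 + 93.88781 = 196.94858 amu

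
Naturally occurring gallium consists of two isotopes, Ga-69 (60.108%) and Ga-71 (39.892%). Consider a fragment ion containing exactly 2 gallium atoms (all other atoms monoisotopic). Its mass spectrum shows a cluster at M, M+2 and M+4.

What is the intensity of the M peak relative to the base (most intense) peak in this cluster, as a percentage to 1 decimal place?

Binomial terms of (0.60108 + 0.39892)^2: M 0.3613, M+2 0.4796, M+4 0.1591 → M+2 is the base peak.
P(M+2) = C(2,1) × 0.60108^1 × 0.39892^1 = 2 × 0.60108 × 0.39892 = 0.479566 (base)
P(M) = C(2,0) × 0.60108^2 × 0.39892^0 = 1 × 0.36129717 × 1.0000 = 0.361297
Relative intensity = 0.361297 / 0.479566 × 100 = 75.3

75.3%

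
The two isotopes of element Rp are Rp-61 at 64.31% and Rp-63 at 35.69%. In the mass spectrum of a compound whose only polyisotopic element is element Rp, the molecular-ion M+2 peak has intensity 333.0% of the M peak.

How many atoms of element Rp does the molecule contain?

For n independent Rp atoms, I(M+2)/I(M) = n · (abundance Rp-63) / (abundance Rp-61) = n · 0.3569/0.6431.
n = 3.330 × 0.6431/0.3569 = 6.00 ≈ 6

6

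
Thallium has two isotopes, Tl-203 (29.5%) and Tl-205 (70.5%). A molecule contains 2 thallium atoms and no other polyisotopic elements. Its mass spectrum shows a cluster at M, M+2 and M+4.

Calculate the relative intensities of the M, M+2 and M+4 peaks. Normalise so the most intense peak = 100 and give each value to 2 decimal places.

The 2 Tl atoms are independent, so intensities follow the terms of (0.295 + 0.705)^2.
P(M) = 0.295^2 = 0.087025
P(M+2) = 2 × 0.295^1 × 0.705^1 = 0.415950
P(M+4) = 0.705^2 = 0.497025
The M+4 peak is largest (0.497025); scaling to 100 gives 17.51 : 83.69 : 100.00.

17.51 : 83.69 : 100.00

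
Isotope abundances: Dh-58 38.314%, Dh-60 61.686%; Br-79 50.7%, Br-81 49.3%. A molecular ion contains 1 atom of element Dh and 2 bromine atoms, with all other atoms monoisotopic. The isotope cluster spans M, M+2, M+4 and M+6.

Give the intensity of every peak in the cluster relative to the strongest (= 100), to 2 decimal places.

Element Dh pattern (n=1): 0.38314 : 0.61686
Bromine pattern (n=2): 0.257049 : 0.499902 : 0.243049
Convolve the two distributions (both contribute in 2-u steps):
  M: 0.38314×0.257049 = 0.098486
  M+2: 0.38314×0.499902 + 0.61686×0.257049 = 0.350096
  M+4: 0.38314×0.243049 + 0.61686×0.499902 = 0.401491
  M+6: 0.61686×0.243049 = 0.149927
Scale to base peak (0.401491) = 100: 24.53 : 87.20 : 100.00 : 37.34

24.53 : 87.20 : 100.00 : 37.34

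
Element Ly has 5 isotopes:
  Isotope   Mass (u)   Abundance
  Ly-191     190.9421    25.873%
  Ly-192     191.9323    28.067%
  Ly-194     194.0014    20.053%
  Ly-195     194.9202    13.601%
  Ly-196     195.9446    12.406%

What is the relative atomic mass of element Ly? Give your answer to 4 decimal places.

The abundance-weighted mean is 0.25873 × 190.9421 + 0.28067 × 191.9323 + 0.20053 × 194.0014 + 0.13601 × 194.9202 + 0.12406 × 195.9446
= 49.40245 + 53.86964 + 38.90310 + 26.51110 + 24.30889 = 192.99518 u

192.9952 u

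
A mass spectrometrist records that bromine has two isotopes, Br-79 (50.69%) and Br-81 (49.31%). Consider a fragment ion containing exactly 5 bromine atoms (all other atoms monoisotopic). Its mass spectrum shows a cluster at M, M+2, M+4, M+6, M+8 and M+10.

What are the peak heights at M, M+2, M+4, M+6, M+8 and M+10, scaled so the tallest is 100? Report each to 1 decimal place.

Expanding (0.5069 + 0.4931)^5:
P(M) = 0.5069^5 = 0.033467
P(M+2) = 5 × 0.5069^4 × 0.4931^1 = 0.162777
P(M+4) = 10 × 0.5069^3 × 0.4931^2 = 0.316692
P(M+6) = 10 × 0.5069^2 × 0.4931^3 = 0.308070
P(M+8) = 5 × 0.5069^1 × 0.4931^4 = 0.149842
P(M+10) = 0.4931^5 = 0.029152
The M+4 peak is largest (0.316692); scaling to 100 gives 10.6 : 51.4 : 100.0 : 97.3 : 47.3 : 9.2.

10.6 : 51.4 : 100.0 : 97.3 : 47.3 : 9.2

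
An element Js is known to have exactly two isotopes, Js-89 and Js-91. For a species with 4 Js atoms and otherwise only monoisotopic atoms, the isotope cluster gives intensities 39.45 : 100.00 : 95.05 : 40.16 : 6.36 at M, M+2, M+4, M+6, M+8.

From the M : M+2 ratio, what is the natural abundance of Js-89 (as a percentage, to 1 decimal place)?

61.2%

If p is the fraction of Js that is Js-89, then I(M+2)/I(M) = [C(4,1)·p^3·(1−p)] / p^4 = 4·(1−p)/p = 100.00/39.45 = 2.5349
(1−p)/p = 2.5349/4 = 0.6337  ⇒  p = 1/(1 + 0.6337) = 0.6121
Js-89: 61.2%, Js-91: 38.8%.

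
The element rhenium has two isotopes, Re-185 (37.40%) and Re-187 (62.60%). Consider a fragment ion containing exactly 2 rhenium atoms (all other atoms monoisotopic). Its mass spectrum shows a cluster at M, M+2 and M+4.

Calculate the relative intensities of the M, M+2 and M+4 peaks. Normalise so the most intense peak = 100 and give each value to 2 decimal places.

29.87 : 100.00 : 83.69

Each Re atom is independently Re-185 (p = 0.3740) or Re-187 (q = 0.6260); the cluster is the binomial expansion (p + q)^2.
P(M) = 0.3740^2 = 0.139876
P(M+2) = 2 × 0.3740^1 × 0.6260^1 = 0.468248
P(M+4) = 0.6260^2 = 0.391876
The M+2 peak is largest (0.468248); scaling to 100 gives 29.87 : 100.00 : 83.69.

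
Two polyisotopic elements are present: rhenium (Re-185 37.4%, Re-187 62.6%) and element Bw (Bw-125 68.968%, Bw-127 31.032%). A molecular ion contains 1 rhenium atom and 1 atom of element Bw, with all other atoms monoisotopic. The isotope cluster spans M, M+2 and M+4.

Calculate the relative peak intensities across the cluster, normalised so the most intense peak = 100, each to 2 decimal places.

Rhenium pattern (n=1): 0.3740 : 0.6260
Element Bw pattern (n=1): 0.68968 : 0.31032
Convolve the two distributions (both contribute in 2-u steps):
  M: 0.3740×0.68968 = 0.257940
  M+2: 0.3740×0.31032 + 0.6260×0.68968 = 0.547799
  M+4: 0.6260×0.31032 = 0.194260
Scale to base peak (0.547799) = 100: 47.09 : 100.00 : 35.46

47.09 : 100.00 : 35.46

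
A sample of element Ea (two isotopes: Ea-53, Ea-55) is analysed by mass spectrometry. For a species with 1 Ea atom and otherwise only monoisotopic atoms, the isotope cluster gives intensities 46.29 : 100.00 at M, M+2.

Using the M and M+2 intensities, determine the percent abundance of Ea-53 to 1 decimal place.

31.6%

If p is the fraction of Ea that is Ea-53, then I(M+2)/I(M) = [C(1,1)·p^0·(1−p)] / p^1 = 1·(1−p)/p = 100.00/46.29 = 2.1603
(1−p)/p = 2.1603/1 = 2.1603  ⇒  p = 1/(1 + 2.1603) = 0.3164
Ea-53: 31.6%, Ea-55: 68.4%.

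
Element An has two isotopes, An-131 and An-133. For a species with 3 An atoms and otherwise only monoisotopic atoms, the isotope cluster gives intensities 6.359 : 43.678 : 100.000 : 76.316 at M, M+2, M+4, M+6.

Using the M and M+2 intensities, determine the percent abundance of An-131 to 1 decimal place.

30.4%

Let p = fractional abundance of An-131. I(M+2)/I(M) = [C(3,1)·p^2·(1−p)] / p^3 = 3·(1−p)/p = 43.678/6.359 = 6.8687
(1−p)/p = 6.8687/3 = 2.2896  ⇒  p = 1/(1 + 2.2896) = 0.3040
An-131: 30.4%, An-133: 69.6%.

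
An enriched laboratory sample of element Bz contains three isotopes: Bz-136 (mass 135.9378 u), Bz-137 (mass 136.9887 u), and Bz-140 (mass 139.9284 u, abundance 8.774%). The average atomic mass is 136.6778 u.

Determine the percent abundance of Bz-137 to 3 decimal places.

The remaining 91.226% is split between Bz-136 (fraction x) and Bz-137 (fraction 0.91226 − x).
Substituting: 135.9378x + 136.9887(0.91226 − x) = 124.400482184
(135.9378 − 136.9887)x = -0.568829278  ⇒  x = 0.54128, y = 0.37098
Bz-136: 54.128%, Bz-137: 37.098%.

37.098%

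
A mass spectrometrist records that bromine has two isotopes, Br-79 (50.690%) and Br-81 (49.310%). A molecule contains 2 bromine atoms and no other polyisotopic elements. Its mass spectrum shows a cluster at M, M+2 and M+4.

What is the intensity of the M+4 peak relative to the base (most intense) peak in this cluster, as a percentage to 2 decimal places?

48.64%

(0.50690 + 0.49310)^2 gives M 0.2569, M+2 0.4999, M+4 0.2431; the largest is M+2.
P(M+2) = C(2,1) × 0.50690^1 × 0.49310^1 = 2 × 0.5069 × 0.4931 = 0.499905 (base)
P(M+4) = C(2,2) × 0.50690^0 × 0.49310^2 = 1 × 1.0000 × 0.24314761 = 0.243148
Relative intensity = 0.243148 / 0.499905 × 100 = 48.64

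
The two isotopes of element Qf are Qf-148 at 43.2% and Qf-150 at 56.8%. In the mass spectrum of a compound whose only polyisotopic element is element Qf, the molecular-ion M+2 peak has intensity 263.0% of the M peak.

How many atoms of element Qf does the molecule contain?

2

The M+2/M ratio from n Qf atoms is n · q/p = n · 0.568/0.432.
n = 2.630 × 0.432/0.568 = 2.00 ≈ 2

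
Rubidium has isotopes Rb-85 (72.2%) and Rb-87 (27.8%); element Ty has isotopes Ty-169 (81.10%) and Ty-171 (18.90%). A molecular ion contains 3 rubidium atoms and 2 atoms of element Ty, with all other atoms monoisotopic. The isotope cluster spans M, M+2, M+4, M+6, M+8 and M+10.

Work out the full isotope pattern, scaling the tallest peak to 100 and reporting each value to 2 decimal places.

61.68 : 100.00 : 63.99 : 20.18 : 3.13 : 0.19

Rubidium pattern (n=3): 0.37636705 : 0.43475086 : 0.16739714 : 0.02148495
Element Ty pattern (n=2): 0.657721 : 0.306558 : 0.035721
Convolve the two distributions (both contribute in 2-u steps):
  M: 0.37636705×0.657721 = 0.247545
  M+2: 0.37636705×0.306558 + 0.43475086×0.657721 = 0.401323
  M+4: 0.37636705×0.035721 + 0.43475086×0.306558 + 0.16739714×0.657721 = 0.256821
  M+6: 0.43475086×0.035721 + 0.16739714×0.306558 + 0.02148495×0.657721 = 0.080978
  M+8: 0.16739714×0.035721 + 0.02148495×0.306558 = 0.012566
  M+10: 0.02148495×0.035721 = 0.000767
Scale to base peak (0.401323) = 100: 61.68 : 100.00 : 63.99 : 20.18 : 3.13 : 0.19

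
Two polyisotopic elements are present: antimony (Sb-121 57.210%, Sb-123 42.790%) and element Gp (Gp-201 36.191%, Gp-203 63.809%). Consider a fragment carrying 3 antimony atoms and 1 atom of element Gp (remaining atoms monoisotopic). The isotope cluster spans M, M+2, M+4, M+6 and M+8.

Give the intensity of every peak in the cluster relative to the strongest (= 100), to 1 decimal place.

Antimony pattern (n=3): 0.18724742 : 0.42015297 : 0.3142518 : 0.07834781
Element Gp pattern (n=1): 0.36191 : 0.63809
Convolve the two distributions (both contribute in 2-u steps):
  M: 0.18724742×0.36191 = 0.067767
  M+2: 0.18724742×0.63809 + 0.42015297×0.36191 = 0.271538
  M+4: 0.42015297×0.63809 + 0.3142518×0.36191 = 0.381826
  M+6: 0.3142518×0.63809 + 0.07834781×0.36191 = 0.228876
  M+8: 0.07834781×0.63809 = 0.049993
Scale to base peak (0.381826) = 100: 17.7 : 71.1 : 100.0 : 59.9 : 13.1

17.7 : 71.1 : 100.0 : 59.9 : 13.1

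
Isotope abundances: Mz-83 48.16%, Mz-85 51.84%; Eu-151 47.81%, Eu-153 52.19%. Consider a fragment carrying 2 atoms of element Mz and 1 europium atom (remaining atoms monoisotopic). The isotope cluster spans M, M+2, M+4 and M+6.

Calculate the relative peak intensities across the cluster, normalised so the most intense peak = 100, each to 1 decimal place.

Element Mz pattern (n=2): 0.23193856 : 0.49932288 : 0.26873856
Europium pattern (n=1): 0.4781 : 0.5219
Convolve the two distributions (both contribute in 2-u steps):
  M: 0.23193856×0.4781 = 0.110890
  M+2: 0.23193856×0.5219 + 0.49932288×0.4781 = 0.359775
  M+4: 0.49932288×0.5219 + 0.26873856×0.4781 = 0.389081
  M+6: 0.26873856×0.5219 = 0.140255
Scale to base peak (0.389081) = 100: 28.5 : 92.5 : 100.0 : 36.0

28.5 : 92.5 : 100.0 : 36.0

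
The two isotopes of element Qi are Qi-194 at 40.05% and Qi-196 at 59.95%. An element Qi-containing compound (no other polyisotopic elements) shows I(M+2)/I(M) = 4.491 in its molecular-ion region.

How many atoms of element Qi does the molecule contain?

For n independent Qi atoms, I(M+2)/I(M) = n · (abundance Qi-196) / (abundance Qi-194) = n · 0.5995/0.4005.
n = 4.491 × 0.4005/0.5995 = 3.00 ≈ 3

3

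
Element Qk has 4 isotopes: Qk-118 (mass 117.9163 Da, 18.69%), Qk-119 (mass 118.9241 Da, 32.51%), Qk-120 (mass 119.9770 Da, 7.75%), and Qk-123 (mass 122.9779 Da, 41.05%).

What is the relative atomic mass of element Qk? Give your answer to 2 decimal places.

Ar = Σ fᵢ·mᵢ = 0.1869 × 117.9163 + 0.3251 × 118.9241 + 0.0775 × 119.9770 + 0.4105 × 122.9779
= 22.03856 + 38.66222 + 9.29822 + 50.48243 = 120.48143 Da

120.48 Da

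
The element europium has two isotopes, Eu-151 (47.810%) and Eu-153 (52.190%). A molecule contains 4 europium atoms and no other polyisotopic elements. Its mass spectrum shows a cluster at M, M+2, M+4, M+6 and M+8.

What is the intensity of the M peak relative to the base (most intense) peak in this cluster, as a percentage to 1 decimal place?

14.0%

Term probabilities: M 0.0522, M+2 0.2281, M+4 0.3736, M+6 0.2719, M+8 0.0742. Base peak = M+4.
P(M+4) = C(4,2) × 0.47810^2 × 0.52190^2 = 6 × 0.22857961 × 0.27237961 = 0.373563 (base)
P(M) = C(4,0) × 0.47810^4 × 0.52190^0 = 1 × 0.05224864 × 1.0000 = 0.052249
Relative intensity = 0.052249 / 0.373563 × 100 = 14.0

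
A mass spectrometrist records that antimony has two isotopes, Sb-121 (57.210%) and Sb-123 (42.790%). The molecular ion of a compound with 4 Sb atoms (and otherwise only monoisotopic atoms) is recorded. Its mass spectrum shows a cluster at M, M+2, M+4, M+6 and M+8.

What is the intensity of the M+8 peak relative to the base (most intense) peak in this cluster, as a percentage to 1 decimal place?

(0.57210 + 0.42790)^4 gives M 0.1071, M+2 0.3205, M+4 0.3596, M+6 0.1793, M+8 0.0335; the largest is M+4.
P(M+4) = C(4,2) × 0.57210^2 × 0.42790^2 = 6 × 0.32729841 × 0.18309841 = 0.359567 (base)
P(M+8) = C(4,4) × 0.57210^0 × 0.42790^4 = 1 × 1.0000 × 0.03352503 = 0.033525
Relative intensity = 0.033525 / 0.359567 × 100 = 9.3

9.3%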